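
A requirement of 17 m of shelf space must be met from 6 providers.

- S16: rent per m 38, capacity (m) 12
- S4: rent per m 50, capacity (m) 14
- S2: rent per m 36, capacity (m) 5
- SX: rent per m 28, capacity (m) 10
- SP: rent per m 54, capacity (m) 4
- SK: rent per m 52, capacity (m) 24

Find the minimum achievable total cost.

Use providers in increasing cost order.
SX at 28: take all 10 m ; 7 still needed.
S2 at 36: take all 5 m ; 2 still needed.
S16 (38): take the remaining 2 ; done.
S4, SK, SP: unused.
Cost = 10×28 + 5×36 + 2×38 = 536.

536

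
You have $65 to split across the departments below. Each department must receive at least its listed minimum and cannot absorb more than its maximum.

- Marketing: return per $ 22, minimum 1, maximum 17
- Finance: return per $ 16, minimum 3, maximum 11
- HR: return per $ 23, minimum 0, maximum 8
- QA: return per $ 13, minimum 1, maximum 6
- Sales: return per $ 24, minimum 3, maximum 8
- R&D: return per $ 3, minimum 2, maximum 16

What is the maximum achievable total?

1049

Meeting every minimum uses 1+3+0+1+3+2 = 10 $, leaving 55.
Order the departments by return per $: Sales 24 > HR 23 > Marketing 22 > Finance 16 > QA 13 > R&D 3.
Sales: +5 to 8 (cap) — 50 left.
Give HR 8 more to hit its cap of 8 — 42 left.
Marketing takes 16 more to reach its cap of 17 — 26 left.
Finance takes 8 more to reach its cap of 11 — 18 left.
QA takes 5 more to reach its cap of 6 — 13 left.
R&D has room for 14 more but only 13 remain, so it gets 15.
Total = 22×17 + 16×11 + 23×8 + 13×6 + 24×8 + 3×15 = 1049.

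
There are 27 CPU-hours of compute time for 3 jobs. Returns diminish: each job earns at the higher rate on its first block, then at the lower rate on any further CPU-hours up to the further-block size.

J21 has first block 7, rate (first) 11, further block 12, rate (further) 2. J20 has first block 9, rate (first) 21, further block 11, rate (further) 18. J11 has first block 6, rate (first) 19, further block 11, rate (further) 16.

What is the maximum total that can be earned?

Order all 6 blocks by rate: J20/T1 21 > J11/T1 19 > J20/T2 18 > J11/T2 16 > J21/T1 11 > J21/T2 2.
J20/T1 (21): +9 → 18 left.
Fill J11 T1 block (6 at 19) → 12 left.
Fill J20 T2 block (11 at 18) → 1 left.
J11/T2: +1 of 11 at 16; pool empty.
Total = 21×9 + 19×6 + 18×11 + 16×1 = 517.

517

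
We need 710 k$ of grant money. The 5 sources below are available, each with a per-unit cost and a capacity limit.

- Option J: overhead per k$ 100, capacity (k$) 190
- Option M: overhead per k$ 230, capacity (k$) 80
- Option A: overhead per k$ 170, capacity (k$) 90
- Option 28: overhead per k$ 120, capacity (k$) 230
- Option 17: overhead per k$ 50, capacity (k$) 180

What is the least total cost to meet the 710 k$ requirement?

Cheapest first:
Option 17 at 50: take all 180 k$ — 530 still needed.
Take 190 from Option J at 100 — need 340 more.
Option 28 at 120: take all 230 k$ — 110 still needed.
Option A (170): use full 90 — 20 k$ to go.
Option M (230): take the remaining 20 — done.
Cost = 180×50 + 190×100 + 230×120 + 90×170 + 20×230 = 75500.

75500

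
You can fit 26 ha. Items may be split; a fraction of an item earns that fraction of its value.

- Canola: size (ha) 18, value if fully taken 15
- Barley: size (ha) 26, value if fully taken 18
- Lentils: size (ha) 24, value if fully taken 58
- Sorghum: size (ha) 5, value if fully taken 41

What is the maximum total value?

Best value per unit of size first: Sorghum 41/5≈8.2, Lentils 58/24≈2.42, Canola 15/18≈0.833, Barley 18/26≈0.692.
All 5 ha of Sorghum fit (value 41) ; 21 remain.
21 ha left: a 21/24 share of Lentils gives 58×21/24 = 50.75.
Total value = 91.75.

91.75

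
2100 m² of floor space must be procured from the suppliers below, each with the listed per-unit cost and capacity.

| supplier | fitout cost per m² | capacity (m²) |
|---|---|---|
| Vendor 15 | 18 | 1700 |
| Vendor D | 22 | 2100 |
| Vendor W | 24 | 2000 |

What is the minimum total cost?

39400

Use suppliers in increasing cost order.
Vendor 15 at 18: take all 1700 m² ; 400 still needed.
Vendor D at 22: take 400 of its 2100 ; requirement met.
Vendor W: unused.
Cost = 1700×18 + 400×22 = 39400.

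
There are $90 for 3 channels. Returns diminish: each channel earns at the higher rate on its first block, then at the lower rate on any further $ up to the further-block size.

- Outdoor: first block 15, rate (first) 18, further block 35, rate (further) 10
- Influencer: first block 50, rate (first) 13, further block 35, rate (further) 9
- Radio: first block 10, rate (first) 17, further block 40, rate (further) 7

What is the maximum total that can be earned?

Rank every tier by rate: Outdoor/T1 18 > Radio/T1 17 > Influencer/T1 13 > Outdoor/T2 10 > Influencer/T2 9 > Radio/T2 7.
Outdoor T1 at 18: fill all 15 — 75 left.
Radio/T1 (17): +10 — 65 left.
Influencer T1 at 13: fill all 50 — 15 left.
15 remain; put them into Outdoor T2 at 10.
Total = 18×15 + 17×10 + 13×50 + 10×15 = 1240.

1240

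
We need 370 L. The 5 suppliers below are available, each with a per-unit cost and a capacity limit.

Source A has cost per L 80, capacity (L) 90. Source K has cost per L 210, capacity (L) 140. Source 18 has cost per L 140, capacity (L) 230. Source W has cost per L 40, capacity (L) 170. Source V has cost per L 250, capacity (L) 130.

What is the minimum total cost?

29400

Use suppliers in increasing cost order.
Take 170 from Source W at 40 ; need 200 more.
Source A (80): use full 90 ; 110 L to go.
Source 18 (140): take the remaining 110 ; done.
Source K, Source V: unused.
Cost = 170×40 + 90×80 + 110×140 = 29400.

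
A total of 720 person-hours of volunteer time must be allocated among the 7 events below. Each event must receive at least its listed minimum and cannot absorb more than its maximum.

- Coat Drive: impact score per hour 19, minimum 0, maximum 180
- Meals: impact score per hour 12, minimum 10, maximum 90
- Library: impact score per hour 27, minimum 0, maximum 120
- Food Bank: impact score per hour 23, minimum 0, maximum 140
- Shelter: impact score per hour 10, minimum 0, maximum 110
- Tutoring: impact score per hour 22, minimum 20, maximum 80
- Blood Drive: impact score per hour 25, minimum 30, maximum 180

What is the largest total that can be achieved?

Meeting every minimum uses 0+10+0+0+0+20+30 = 60 person-hours, leaving 660.
Order the events by impact score per hour: Library 27 > Blood Drive 25 > Food Bank 23 > Tutoring 22 > Coat Drive 19 > Meals 12 > Shelter 10.
Library: +120 to 120 (cap) ; 540 left.
Blood Drive takes 150 more to reach its cap of 180 ; 390 left.
Food Bank: +140 to 140 (cap) ; 250 left.
Tutoring takes 60 more to reach its cap of 80 ; 190 left.
Give Coat Drive 180 more to hit its cap of 180 ; 10 left.
Only 10 left; Meals takes them to reach 20.
Total = 19×180 + 12×20 + 27×120 + 23×140 + 22×80 + 25×180 = 16380.

16380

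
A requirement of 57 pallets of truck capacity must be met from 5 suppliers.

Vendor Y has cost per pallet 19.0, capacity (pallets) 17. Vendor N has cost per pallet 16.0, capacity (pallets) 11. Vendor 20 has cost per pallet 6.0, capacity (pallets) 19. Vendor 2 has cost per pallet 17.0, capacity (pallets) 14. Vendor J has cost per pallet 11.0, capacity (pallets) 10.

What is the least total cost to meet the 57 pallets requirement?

695

Fill from the cheapest supplier first.
Take 19 from Vendor 20 at 6.0 — need 38 more.
Vendor J at 11.0: take all 10 pallets — 28 still needed.
Vendor N (16.0): use full 11 — 17 pallets to go.
Vendor 2 at 17.0: take all 14 pallets — 3 still needed.
Take 3 from Vendor Y at 19.0 to finish.
Cost = 19×6.0 + 10×11.0 + 11×16.0 + 14×17.0 + 3×19.0 = 695.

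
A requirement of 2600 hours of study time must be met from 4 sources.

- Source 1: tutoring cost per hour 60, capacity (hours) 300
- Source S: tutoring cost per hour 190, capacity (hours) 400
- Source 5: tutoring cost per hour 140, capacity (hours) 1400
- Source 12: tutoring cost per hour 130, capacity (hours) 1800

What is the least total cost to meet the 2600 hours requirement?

Fill from the cheapest source first.
Take 300 from Source 1 at 60 → need 2300 more.
Source 12 at 130: take all 1800 hours → 500 still needed.
Source 5 (140): take the remaining 500 → done.
Source S: unused.
Cost = 300×60 + 1800×130 + 500×140 = 322000.

322000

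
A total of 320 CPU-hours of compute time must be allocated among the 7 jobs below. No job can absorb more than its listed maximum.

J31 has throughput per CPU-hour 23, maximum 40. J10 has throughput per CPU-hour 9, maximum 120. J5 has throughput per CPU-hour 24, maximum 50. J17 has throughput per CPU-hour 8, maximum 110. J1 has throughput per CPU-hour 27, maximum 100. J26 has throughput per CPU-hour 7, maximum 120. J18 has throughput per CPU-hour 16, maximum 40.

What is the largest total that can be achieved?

Highest throughput per CPU-hour first: J1 27 > J5 24 > J31 23 > J18 16 > J10 9 > J17 8 > J26 7.
J1 takes 100 to reach its cap of 100 — 220 left.
J5: +50 to 50 (cap) — 170 left.
Give J31 40 to hit its cap of 40 — 130 left.
J18 takes 40 to reach its cap of 40 — 90 left.
Only 90 left; J10 takes them to reach 90.
Total = 23×40 + 9×90 + 24×50 + 27×100 + 16×40 = 6270.

6270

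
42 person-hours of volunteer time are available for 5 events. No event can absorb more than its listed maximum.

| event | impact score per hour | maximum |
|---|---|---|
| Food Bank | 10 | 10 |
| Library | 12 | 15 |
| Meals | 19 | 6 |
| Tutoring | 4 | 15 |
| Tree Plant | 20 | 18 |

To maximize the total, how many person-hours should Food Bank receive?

Rank by impact score per hour: Tree Plant 20 > Meals 19 > Library 12 > Food Bank 10 > Tutoring 4.
Give Tree Plant 18 to hit its cap of 18 → 24 left.
Meals takes 6 to reach its cap of 6 → 18 left.
Library takes 15 to reach its cap of 15 → 3 left.
Food Bank: +3 (room for 10) → 3. Pool exhausted.

3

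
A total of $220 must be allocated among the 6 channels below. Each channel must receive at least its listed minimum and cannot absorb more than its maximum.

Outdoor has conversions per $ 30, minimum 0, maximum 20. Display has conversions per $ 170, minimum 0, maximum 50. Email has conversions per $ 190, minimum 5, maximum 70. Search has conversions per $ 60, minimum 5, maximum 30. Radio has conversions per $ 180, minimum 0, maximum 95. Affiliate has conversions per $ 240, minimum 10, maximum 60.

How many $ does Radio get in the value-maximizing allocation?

85

Meeting every minimum uses 0+0+5+5+0+10 = 20 $, leaving 200.
Highest conversions per $ first: Affiliate 240 > Email 190 > Radio 180 > Display 170 > Search 60 > Outdoor 30.
Affiliate: +50 to 60 (cap) ; 150 left.
Email takes 65 more to reach its cap of 70 ; 85 left.
Only 85 left; Radio takes them to reach 85.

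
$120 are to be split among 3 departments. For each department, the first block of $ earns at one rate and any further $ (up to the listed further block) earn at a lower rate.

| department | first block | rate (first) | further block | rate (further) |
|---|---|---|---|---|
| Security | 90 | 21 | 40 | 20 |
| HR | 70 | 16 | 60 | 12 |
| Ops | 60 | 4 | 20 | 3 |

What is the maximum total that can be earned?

2490

Order all 6 blocks by rate: Security/tier1 21 > Security/tier2 20 > HR/tier1 16 > HR/tier2 12 > Ops/tier1 4 > Ops/tier2 3.
Security/tier1 (21): +90 — 30 left.
30 remain; put them into Security tier2 at 20.
Total = 21×90 + 20×30 = 2490.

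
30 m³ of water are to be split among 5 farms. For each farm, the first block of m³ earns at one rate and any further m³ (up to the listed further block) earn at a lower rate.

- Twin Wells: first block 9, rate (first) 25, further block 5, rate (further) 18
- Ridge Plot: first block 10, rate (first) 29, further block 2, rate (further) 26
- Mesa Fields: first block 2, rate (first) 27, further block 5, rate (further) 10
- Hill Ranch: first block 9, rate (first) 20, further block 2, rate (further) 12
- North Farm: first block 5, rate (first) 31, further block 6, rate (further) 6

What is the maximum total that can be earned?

Rank every tier by rate: North Farm/T1 31 > Ridge Plot/T1 29 > Mesa Fields/T1 27 > Ridge Plot/T2 26 > Twin Wells/T1 25 > Hill Ranch/T1 20 > Twin Wells/T2 18 > Hill Ranch/T2 12 > Mesa Fields/T2 10 > North Farm/T2 6.
North Farm T1 at 31: fill all 5 ; 25 left.
Ridge Plot T1 at 29: fill all 10 ; 15 left.
Mesa Fields/T1 (27): +2 ; 13 left.
Ridge Plot/T2 (26): +2 ; 11 left.
Twin Wells/T1 (25): +9 ; 2 left.
Hill Ranch/T1: +2 of 9 at 20; pool empty.
Total = 31×5 + 29×10 + 27×2 + 26×2 + 25×9 + 20×2 = 816.

816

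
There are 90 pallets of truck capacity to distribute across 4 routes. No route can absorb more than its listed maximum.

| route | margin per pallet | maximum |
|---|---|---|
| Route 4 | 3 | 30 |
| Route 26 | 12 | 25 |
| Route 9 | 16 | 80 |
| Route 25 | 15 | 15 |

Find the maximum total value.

1430

Order the routes by margin per pallet: Route 9 16 > Route 25 15 > Route 26 12 > Route 4 3.
Route 9 takes 80 to reach its cap of 80 ; 10 left.
Only 10 left; Route 25 takes them to reach 10.
Total = 16×80 + 15×10 = 1430.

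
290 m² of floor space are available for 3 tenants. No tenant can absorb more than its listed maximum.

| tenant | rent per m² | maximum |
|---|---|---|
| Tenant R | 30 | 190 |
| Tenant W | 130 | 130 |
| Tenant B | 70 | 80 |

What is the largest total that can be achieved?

24900

Rank by rent per m²: Tenant W 130 > Tenant B 70 > Tenant R 30.
Tenant W takes 130 to reach its cap of 130 — 160 left.
Tenant B takes 80 to reach its cap of 80 — 80 left.
Only 80 left; Tenant R takes them to reach 80.
Total = 30×80 + 130×130 + 70×80 = 24900.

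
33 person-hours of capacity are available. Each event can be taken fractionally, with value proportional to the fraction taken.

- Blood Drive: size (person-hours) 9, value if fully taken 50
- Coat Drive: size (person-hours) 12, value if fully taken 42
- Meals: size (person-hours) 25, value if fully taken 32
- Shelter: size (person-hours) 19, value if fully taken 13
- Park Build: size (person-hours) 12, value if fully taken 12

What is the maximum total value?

Sort by value density: Blood Drive 50/9≈5.56, Coat Drive 42/12≈3.5, Meals 32/25≈1.28, Park Build 12/12≈1, Shelter 13/19≈0.684.
Take all of Blood Drive (9 person-hours, value 50) — 24 person-hours left.
Take all of Coat Drive (12 person-hours, value 42) — 12 person-hours left.
Only 12 person-hours remain; take 12/25 of Meals for value 32×12/25 = 15.36.
Total value = 107.36.

107.36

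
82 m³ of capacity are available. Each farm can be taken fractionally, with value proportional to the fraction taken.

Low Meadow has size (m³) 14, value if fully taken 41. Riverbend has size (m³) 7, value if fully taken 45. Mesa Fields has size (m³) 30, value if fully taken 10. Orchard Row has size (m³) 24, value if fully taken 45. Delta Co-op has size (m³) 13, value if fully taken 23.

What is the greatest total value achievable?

162

Rank by value-to-size ratio: Riverbend 45/7≈6.43, Low Meadow 41/14≈2.93, Orchard Row 45/24≈1.88, Delta Co-op 23/13≈1.77, Mesa Fields 10/30≈0.333.
Take all of Riverbend (7 m³, value 45) → 75 m³ left.
Take all of Low Meadow (14 m³, value 41) → 61 m³ left.
All 24 m³ of Orchard Row fit (value 45) → 37 remain.
Take all of Delta Co-op (13 m³, value 23) → 24 m³ left.
Only 24 m³ remain; take 24/30 of Mesa Fields for value 10×24/30 = 8.
Total value = 162.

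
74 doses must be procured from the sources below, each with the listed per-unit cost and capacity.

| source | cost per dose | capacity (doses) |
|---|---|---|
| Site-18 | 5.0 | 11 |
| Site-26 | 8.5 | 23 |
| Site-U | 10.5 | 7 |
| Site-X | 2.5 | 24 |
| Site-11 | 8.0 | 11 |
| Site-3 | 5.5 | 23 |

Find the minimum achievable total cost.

372

Cheapest first:
Site-X (2.5): use full 24 → 50 doses to go.
Site-18 (5.0): use full 11 → 39 doses to go.
Site-3 (5.5): use full 23 → 16 doses to go.
Site-11 (8.0): use full 11 → 5 doses to go.
Site-26 (8.5): take the remaining 5 → done.
Site-U: unused.
Cost = 24×2.5 + 11×5.0 + 23×5.5 + 11×8.0 + 5×8.5 = 372.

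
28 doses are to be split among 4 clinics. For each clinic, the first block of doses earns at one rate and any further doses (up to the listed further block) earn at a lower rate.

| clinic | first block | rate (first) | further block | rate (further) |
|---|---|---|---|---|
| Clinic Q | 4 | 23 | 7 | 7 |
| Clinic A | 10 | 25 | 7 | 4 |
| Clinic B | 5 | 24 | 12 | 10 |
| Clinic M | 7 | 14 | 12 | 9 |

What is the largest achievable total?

Treat each block as its own option and order by rate: Clinic A/first 25 > Clinic B/first 24 > Clinic Q/first 23 > Clinic M/first 14 > Clinic B/second 10 > Clinic M/second 9 > Clinic Q/second 7 > Clinic A/second 4.
Fill Clinic A first block (10 at 25) ; 18 left.
Clinic B/first (24): +5 ; 13 left.
Fill Clinic Q first block (4 at 23) ; 9 left.
Clinic M first at 14: fill all 7 ; 2 left.
Clinic B/second: +2 of 12 at 10; pool empty.
Total = 25×10 + 24×5 + 23×4 + 14×7 + 10×2 = 580.

580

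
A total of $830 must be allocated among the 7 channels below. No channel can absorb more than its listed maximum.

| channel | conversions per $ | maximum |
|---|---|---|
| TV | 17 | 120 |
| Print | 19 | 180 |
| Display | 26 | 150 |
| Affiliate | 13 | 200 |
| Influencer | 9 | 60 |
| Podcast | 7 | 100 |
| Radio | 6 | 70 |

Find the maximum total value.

Rank by conversions per $: Display 26 > Print 19 > TV 17 > Affiliate 13 > Influencer 9 > Podcast 7 > Radio 6.
Display: +150 to 150 (cap) — 680 left.
Give Print 180 to hit its cap of 180 — 500 left.
Give TV 120 to hit its cap of 120 — 380 left.
Affiliate: +200 to 200 (cap) — 180 left.
Influencer takes 60 to reach its cap of 60 — 120 left.
Podcast takes 100 to reach its cap of 100 — 20 left.
Radio has room for 70 but only 20 remain, so it gets 20.
Total = 17×120 + 19×180 + 26×150 + 13×200 + 9×60 + 7×100 + 6×20 = 13320.

13320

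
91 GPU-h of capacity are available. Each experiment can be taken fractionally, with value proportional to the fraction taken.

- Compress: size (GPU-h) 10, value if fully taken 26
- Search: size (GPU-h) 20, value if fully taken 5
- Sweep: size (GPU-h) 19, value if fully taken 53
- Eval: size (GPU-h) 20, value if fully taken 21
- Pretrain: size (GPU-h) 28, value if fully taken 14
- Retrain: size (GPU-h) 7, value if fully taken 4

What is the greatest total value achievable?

Best value per unit of size first: Sweep 53/19≈2.79, Compress 26/10≈2.6, Eval 21/20≈1.05, Retrain 4/7≈0.571, Pretrain 14/28≈0.5, Search 5/20≈0.25.
Sweep: take in full, 19 GPU-h for value 53 → 72 left.
Compress: take in full, 10 GPU-h for value 26 → 62 left.
Take all of Eval (20 GPU-h, value 21) → 42 GPU-h left.
Take all of Retrain (7 GPU-h, value 4) → 35 GPU-h left.
Take all of Pretrain (28 GPU-h, value 14) → 7 GPU-h left.
7 GPU-h left: a 7/20 share of Search gives 5×7/20 = 1.75.
Total value = 119.75.

119.75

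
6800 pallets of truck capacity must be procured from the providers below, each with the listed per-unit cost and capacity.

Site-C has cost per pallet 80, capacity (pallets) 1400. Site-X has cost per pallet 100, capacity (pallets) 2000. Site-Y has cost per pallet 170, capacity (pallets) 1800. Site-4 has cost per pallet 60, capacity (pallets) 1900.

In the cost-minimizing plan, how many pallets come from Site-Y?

1500

Use providers in increasing cost order.
Site-4 at 60: take all 1900 pallets ; 4900 still needed.
Site-C at 80: take all 1400 pallets ; 3500 still needed.
Site-X at 100: take all 2000 pallets ; 1500 still needed.
Take 1500 from Site-Y at 170 to finish.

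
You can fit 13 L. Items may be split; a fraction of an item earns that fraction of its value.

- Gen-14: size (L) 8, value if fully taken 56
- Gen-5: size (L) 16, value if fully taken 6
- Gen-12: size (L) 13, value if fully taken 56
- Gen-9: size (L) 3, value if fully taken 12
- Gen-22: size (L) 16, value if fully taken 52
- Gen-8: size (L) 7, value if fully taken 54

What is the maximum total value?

Sort by value density: Gen-8 54/7≈7.71, Gen-14 56/8≈7, Gen-12 56/13≈4.31, Gen-9 12/3≈4, Gen-22 52/16≈3.25, Gen-5 6/16≈0.375.
Gen-8: take in full, 7 L for value 54 — 6 left.
Only 6 L remain; take 6/8 of Gen-14 for value 56×6/8 = 42.
Total value = 96.

96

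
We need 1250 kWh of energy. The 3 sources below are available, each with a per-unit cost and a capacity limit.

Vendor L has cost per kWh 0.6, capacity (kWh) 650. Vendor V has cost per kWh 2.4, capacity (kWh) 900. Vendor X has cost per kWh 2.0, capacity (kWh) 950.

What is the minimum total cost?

Use sources in increasing cost order.
Vendor L (0.6): use full 650 → 600 kWh to go.
Vendor X at 2.0: take 600 of its 950 → requirement met.
Vendor V: unused.
Cost = 650×0.6 + 600×2.0 = 1590.

1590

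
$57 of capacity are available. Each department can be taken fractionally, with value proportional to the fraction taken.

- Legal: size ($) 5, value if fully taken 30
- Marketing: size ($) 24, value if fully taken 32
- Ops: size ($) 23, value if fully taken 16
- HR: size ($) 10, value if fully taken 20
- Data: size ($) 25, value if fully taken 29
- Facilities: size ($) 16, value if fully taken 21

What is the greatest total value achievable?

Sort by value density: Legal 30/5≈6, HR 20/10≈2, Marketing 32/24≈1.33, Facilities 21/16≈1.31, Data 29/25≈1.16, Ops 16/23≈0.696.
Legal: take in full, 5 $ for value 30 → 52 left.
All 10 $ of HR fit (value 20) → 42 remain.
Take all of Marketing (24 $, value 32) → 18 $ left.
All 16 $ of Facilities fit (value 21) → 2 remain.
Only 2 $ remain; take 2/25 of Data for value 29×2/25 = 2.32.
Total value = 105.32.

105.32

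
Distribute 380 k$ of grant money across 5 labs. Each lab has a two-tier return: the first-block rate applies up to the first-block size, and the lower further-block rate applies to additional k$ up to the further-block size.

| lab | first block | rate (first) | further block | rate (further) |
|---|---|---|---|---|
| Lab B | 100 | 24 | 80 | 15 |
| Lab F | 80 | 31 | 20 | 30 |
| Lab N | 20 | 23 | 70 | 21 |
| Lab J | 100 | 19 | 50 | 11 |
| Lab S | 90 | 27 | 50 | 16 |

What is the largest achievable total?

9840

Order all 10 blocks by rate: Lab F/first 31 > Lab F/second 30 > Lab S/first 27 > Lab B/first 24 > Lab N/first 23 > Lab N/second 21 > Lab J/first 19 > Lab S/second 16 > Lab B/second 15 > Lab J/second 11.
Lab F/first (31): +80 ; 300 left.
Lab F/second (30): +20 ; 280 left.
Lab S first at 27: fill all 90 ; 190 left.
Lab B/first (24): +100 ; 90 left.
Fill Lab N first block (20 at 23) ; 70 left.
Lab N second at 21: fill all 70 ; 0 left.
Total = 31×80 + 30×20 + 27×90 + 24×100 + 23×20 + 21×70 = 9840.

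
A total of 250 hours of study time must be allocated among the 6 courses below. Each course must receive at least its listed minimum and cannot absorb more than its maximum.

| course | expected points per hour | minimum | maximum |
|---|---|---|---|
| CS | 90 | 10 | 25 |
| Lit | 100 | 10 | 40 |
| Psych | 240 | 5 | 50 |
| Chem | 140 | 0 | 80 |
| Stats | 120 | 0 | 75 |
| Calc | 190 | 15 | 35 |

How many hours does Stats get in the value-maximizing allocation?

Meeting every minimum uses 10+10+5+0+0+15 = 40 hours, leaving 210.
Rank by expected points per hour: Psych 240 > Calc 190 > Chem 140 > Stats 120 > Lit 100 > CS 90.
Psych takes 45 more to reach its cap of 50 ; 165 left.
Give Calc 20 more to hit its cap of 35 ; 145 left.
Chem: +80 to 80 (cap) ; 65 left.
Stats: +65 (room for 75) → 65. Pool exhausted.

65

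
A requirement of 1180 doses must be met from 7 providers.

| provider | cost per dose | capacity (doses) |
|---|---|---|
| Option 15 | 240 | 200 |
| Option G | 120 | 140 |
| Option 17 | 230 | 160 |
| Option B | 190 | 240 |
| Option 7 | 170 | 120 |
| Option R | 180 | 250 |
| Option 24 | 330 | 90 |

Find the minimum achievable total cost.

Fill from the cheapest provider first.
Option G at 120: take all 140 doses — 1040 still needed.
Option 7 (170): use full 120 — 920 doses to go.
Option R at 180: take all 250 doses — 670 still needed.
Option B (190): use full 240 — 430 doses to go.
Option 17 (230): use full 160 — 270 doses to go.
Option 15 (240): use full 200 — 70 doses to go.
Option 24 (330): take the remaining 70 — done.
Cost = 140×120 + 120×170 + 250×180 + 240×190 + 160×230 + 200×240 + 70×330 = 235700.

235700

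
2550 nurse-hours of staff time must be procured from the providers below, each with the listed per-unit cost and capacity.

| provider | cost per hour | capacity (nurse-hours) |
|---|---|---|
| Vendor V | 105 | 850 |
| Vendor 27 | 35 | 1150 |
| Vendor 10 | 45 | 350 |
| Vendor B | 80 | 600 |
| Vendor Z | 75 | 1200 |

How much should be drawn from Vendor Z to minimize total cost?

1050

Use providers in increasing cost order.
Take 1150 from Vendor 27 at 35 ; need 1400 more.
Take 350 from Vendor 10 at 45 ; need 1050 more.
Take 1050 from Vendor Z at 75 to finish.
Vendor B, Vendor V: unused.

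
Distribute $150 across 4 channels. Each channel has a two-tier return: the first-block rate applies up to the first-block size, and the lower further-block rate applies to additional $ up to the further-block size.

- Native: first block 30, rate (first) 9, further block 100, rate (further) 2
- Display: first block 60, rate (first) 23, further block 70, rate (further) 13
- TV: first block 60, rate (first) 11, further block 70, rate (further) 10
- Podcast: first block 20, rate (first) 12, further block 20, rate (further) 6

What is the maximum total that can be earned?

Treat each block as its own option and order by rate: Display/tier1 23 > Display/tier2 13 > Podcast/tier1 12 > TV/tier1 11 > TV/tier2 10 > Native/tier1 9 > Podcast/tier2 6 > Native/tier2 2.
Display/tier1 (23): +60 — 90 left.
Display/tier2 (13): +70 — 20 left.
Podcast tier1 at 12: fill all 20 — 0 left.
Total = 23×60 + 13×70 + 12×20 = 2530.

2530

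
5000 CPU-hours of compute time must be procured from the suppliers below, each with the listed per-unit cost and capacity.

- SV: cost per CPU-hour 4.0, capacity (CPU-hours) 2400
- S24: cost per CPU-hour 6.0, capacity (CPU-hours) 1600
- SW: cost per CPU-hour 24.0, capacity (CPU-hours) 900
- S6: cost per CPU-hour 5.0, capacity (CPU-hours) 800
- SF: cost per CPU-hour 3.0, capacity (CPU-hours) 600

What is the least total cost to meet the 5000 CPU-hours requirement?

22600

Use suppliers in increasing cost order.
Take 600 from SF at 3.0 — need 4400 more.
SV at 4.0: take all 2400 CPU-hours — 2000 still needed.
S6 at 5.0: take all 800 CPU-hours — 1200 still needed.
S24 at 6.0: take 1200 of its 1600 — requirement met.
SW: unused.
Cost = 600×3.0 + 2400×4.0 + 800×5.0 + 1200×6.0 = 22600.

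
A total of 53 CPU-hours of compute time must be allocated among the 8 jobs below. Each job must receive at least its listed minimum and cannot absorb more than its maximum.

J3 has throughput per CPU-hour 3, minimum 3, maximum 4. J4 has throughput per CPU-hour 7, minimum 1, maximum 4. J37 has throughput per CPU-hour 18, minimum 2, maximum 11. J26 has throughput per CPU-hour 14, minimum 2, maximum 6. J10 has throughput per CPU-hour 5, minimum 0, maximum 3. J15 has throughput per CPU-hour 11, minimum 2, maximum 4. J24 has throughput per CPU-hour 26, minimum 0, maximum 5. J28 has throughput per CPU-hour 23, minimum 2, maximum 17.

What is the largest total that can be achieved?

Meeting every minimum uses 3+1+2+2+0+2+0+2 = 12 CPU-hours, leaving 41.
Highest throughput per CPU-hour first: J24 26 > J28 23 > J37 18 > J26 14 > J15 11 > J4 7 > J10 5 > J3 3.
J24: +5 to 5 (cap) → 36 left.
J28: +15 to 17 (cap) → 21 left.
J37: +9 to 11 (cap) → 12 left.
J26: +4 to 6 (cap) → 8 left.
Give J15 2 more to hit its cap of 4 → 6 left.
J4: +3 to 4 (cap) → 3 left.
J10 takes 3 more to reach its cap of 3 → 0 left.
Total = 3×3 + 7×4 + 18×11 + 14×6 + 5×3 + 11×4 + 26×5 + 23×17 = 899.

899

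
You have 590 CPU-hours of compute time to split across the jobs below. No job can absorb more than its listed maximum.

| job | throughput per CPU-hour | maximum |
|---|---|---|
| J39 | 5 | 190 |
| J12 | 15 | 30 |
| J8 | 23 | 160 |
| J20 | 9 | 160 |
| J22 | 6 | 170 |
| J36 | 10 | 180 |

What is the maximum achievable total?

7730

Rank by throughput per CPU-hour: J8 23 > J12 15 > J36 10 > J20 9 > J22 6 > J39 5.
J8 takes 160 to reach its cap of 160 — 430 left.
Give J12 30 to hit its cap of 30 — 400 left.
Give J36 180 to hit its cap of 180 — 220 left.
J20 takes 160 to reach its cap of 160 — 60 left.
J22: +60 (room for 170) → 60. Pool exhausted.
Total = 15×30 + 23×160 + 9×160 + 6×60 + 10×180 = 7730.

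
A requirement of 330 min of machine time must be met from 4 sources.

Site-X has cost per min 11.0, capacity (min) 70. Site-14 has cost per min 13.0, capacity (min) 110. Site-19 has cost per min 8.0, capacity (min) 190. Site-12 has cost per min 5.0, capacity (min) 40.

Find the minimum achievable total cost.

2880

Use sources in increasing cost order.
Take 40 from Site-12 at 5.0 — need 290 more.
Site-19 at 8.0: take all 190 min — 100 still needed.
Site-X at 11.0: take all 70 min — 30 still needed.
Site-14 (13.0): take the remaining 30 — done.
Cost = 40×5.0 + 190×8.0 + 70×11.0 + 30×13.0 = 2880.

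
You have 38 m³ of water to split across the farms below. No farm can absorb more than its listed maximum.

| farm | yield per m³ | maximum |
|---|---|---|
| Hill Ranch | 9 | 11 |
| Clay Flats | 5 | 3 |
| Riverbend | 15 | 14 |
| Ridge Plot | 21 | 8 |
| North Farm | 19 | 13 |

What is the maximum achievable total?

Highest yield per m³ first: Ridge Plot 21 > North Farm 19 > Riverbend 15 > Hill Ranch 9 > Clay Flats 5.
Give Ridge Plot 8 to hit its cap of 8 — 30 left.
North Farm takes 13 to reach its cap of 13 — 17 left.
Riverbend takes 14 to reach its cap of 14 — 3 left.
Hill Ranch: +3 (room for 11) → 3. Pool exhausted.
Total = 9×3 + 15×14 + 21×8 + 19×13 = 652.

652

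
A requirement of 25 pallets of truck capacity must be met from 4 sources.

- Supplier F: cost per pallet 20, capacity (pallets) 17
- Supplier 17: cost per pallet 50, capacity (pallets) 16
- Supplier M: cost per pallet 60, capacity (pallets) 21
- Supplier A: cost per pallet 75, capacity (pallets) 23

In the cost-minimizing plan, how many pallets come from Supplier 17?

8

Fill from the cheapest source first.
Supplier F at 20: take all 17 pallets → 8 still needed.
Supplier 17 at 50: take 8 of its 16 → requirement met.
Supplier M, Supplier A: unused.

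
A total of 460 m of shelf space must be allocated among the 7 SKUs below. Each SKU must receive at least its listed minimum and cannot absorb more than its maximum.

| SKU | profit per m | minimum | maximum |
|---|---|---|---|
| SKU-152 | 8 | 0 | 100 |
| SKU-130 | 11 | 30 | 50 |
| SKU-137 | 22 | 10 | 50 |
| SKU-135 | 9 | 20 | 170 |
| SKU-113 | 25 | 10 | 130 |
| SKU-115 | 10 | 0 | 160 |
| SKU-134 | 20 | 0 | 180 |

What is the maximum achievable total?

Meeting every minimum uses 0+30+10+20+10+0+0 = 70 m, leaving 390.
Highest profit per m first: SKU-113 25 > SKU-137 22 > SKU-134 20 > SKU-130 11 > SKU-115 10 > SKU-135 9 > SKU-152 8.
SKU-113 takes 120 more to reach its cap of 130 → 270 left.
Give SKU-137 40 more to hit its cap of 50 → 230 left.
SKU-134 takes 180 more to reach its cap of 180 → 50 left.
SKU-130: +20 to 50 (cap) → 30 left.
SKU-115 has room for 160 more but only 30 remain, so it gets 30.
Total = 11×50 + 22×50 + 9×20 + 25×130 + 10×30 + 20×180 = 8980.

8980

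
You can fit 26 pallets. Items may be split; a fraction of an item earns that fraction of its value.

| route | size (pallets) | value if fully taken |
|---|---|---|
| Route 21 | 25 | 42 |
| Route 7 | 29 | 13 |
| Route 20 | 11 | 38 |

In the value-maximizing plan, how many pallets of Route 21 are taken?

15

Sort by value density: Route 20 38/11≈3.45, Route 21 42/25≈1.68, Route 7 13/29≈0.448.
Route 20: take in full, 11 pallets for value 38 → 15 left.
Only 15 pallets remain; take 15/25 of Route 21 for value 42×15/25 = 25.2.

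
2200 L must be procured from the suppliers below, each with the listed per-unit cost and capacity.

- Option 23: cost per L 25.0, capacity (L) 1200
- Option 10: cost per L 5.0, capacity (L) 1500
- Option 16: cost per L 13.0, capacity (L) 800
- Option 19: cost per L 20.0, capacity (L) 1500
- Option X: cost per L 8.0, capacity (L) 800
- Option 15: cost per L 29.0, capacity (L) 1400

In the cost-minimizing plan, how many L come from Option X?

Fill from the cheapest supplier first.
Option 10 (5.0): use full 1500 ; 700 L to go.
Option X at 8.0: take 700 of its 800 ; requirement met.
Option 16, Option 19, Option 23, Option 15: unused.

700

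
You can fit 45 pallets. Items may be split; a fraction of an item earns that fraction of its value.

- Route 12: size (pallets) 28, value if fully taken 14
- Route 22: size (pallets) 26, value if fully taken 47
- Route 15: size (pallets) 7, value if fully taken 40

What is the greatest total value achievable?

93

Rank by value-to-size ratio: Route 15 40/7≈5.71, Route 22 47/26≈1.81, Route 12 14/28≈0.5.
Route 15: take in full, 7 pallets for value 40 → 38 left.
All 26 pallets of Route 22 fit (value 47) → 12 remain.
12 pallets left: a 12/28 share of Route 12 gives 14×12/28 = 6.
Total value = 93.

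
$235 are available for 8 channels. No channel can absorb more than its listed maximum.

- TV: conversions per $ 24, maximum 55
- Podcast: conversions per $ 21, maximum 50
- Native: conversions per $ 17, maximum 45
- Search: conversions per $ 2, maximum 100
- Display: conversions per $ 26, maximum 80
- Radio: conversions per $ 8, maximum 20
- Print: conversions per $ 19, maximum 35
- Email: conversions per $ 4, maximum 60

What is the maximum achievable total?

5370

Order the channels by conversions per $: Display 26 > TV 24 > Podcast 21 > Print 19 > Native 17 > Radio 8 > Email 4 > Search 2.
Give Display 80 to hit its cap of 80 → 155 left.
TV takes 55 to reach its cap of 55 → 100 left.
Podcast: +50 to 50 (cap) → 50 left.
Give Print 35 to hit its cap of 35 → 15 left.
Native: +15 (room for 45) → 15. Pool exhausted.
Total = 24×55 + 21×50 + 17×15 + 26×80 + 19×35 = 5370.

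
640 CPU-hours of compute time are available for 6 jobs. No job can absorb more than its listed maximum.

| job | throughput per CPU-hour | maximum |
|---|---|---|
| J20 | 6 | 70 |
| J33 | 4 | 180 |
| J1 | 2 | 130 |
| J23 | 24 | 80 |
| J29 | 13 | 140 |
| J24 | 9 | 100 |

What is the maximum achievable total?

Rank by throughput per CPU-hour: J23 24 > J29 13 > J24 9 > J20 6 > J33 4 > J1 2.
Give J23 80 to hit its cap of 80 ; 560 left.
Give J29 140 to hit its cap of 140 ; 420 left.
Give J24 100 to hit its cap of 100 ; 320 left.
Give J20 70 to hit its cap of 70 ; 250 left.
J33: +180 to 180 (cap) ; 70 left.
Only 70 left; J1 takes them to reach 70.
Total = 6×70 + 4×180 + 2×70 + 24×80 + 13×140 + 9×100 = 5920.

5920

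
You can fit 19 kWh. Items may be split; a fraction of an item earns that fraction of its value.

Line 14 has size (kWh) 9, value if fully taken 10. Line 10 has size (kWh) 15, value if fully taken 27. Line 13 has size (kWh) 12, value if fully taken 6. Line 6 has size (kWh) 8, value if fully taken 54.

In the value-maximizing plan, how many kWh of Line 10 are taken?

Rank by value-to-size ratio: Line 6 54/8≈6.75, Line 10 27/15≈1.8, Line 14 10/9≈1.11, Line 13 6/12≈0.5.
Take all of Line 6 (8 kWh, value 54) → 11 kWh left.
11 kWh left: a 11/15 share of Line 10 gives 27×11/15 = 19.8.

11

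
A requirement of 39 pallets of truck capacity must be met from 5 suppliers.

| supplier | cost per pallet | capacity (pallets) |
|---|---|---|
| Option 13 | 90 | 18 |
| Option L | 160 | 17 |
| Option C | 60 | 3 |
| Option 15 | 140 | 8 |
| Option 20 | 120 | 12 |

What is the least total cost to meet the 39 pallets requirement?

Use suppliers in increasing cost order.
Take 3 from Option C at 60 ; need 36 more.
Option 13 at 90: take all 18 pallets ; 18 still needed.
Take 12 from Option 20 at 120 ; need 6 more.
Option 15 at 140: take 6 of its 8 ; requirement met.
Option L: unused.
Cost = 3×60 + 18×90 + 12×120 + 6×140 = 4080.

4080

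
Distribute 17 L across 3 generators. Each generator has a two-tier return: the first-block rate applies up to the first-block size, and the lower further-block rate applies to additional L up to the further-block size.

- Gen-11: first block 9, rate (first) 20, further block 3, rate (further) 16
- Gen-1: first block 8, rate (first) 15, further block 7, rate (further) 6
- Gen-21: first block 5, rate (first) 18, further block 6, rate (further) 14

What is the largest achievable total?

Treat each block as its own option and order by rate: Gen-11/first 20 > Gen-21/first 18 > Gen-11/second 16 > Gen-1/first 15 > Gen-21/second 14 > Gen-1/second 6.
Gen-11 first at 20: fill all 9 → 8 left.
Gen-21 first at 18: fill all 5 → 3 left.
Gen-11 second at 16: fill all 3 → 0 left.
Total = 20×9 + 18×5 + 16×3 = 318.

318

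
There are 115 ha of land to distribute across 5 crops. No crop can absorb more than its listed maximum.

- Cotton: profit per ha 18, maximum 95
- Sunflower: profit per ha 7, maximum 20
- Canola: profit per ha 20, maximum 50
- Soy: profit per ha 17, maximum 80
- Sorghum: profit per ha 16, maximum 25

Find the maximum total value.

Rank by profit per ha: Canola 20 > Cotton 18 > Soy 17 > Sorghum 16 > Sunflower 7.
Canola takes 50 to reach its cap of 50 → 65 left.
Cotton: +65 (room for 95) → 65. Pool exhausted.
Total = 18×65 + 20×50 = 2170.

2170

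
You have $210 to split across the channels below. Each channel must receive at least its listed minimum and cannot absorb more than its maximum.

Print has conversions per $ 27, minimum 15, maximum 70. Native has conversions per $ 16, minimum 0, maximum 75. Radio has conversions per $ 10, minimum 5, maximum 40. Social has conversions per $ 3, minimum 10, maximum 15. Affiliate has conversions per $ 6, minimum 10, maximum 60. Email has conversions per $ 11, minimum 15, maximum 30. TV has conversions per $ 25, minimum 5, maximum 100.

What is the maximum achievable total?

4695

Meeting every minimum uses 15+0+5+10+10+15+5 = 60 $, leaving 150.
Order the channels by conversions per $: Print 27 > TV 25 > Native 16 > Email 11 > Radio 10 > Affiliate 6 > Social 3.
Print: +55 to 70 (cap) ; 95 left.
TV takes 95 more to reach its cap of 100 ; 0 left.
Total = 27×70 + 10×5 + 3×10 + 6×10 + 11×15 + 25×100 = 4695.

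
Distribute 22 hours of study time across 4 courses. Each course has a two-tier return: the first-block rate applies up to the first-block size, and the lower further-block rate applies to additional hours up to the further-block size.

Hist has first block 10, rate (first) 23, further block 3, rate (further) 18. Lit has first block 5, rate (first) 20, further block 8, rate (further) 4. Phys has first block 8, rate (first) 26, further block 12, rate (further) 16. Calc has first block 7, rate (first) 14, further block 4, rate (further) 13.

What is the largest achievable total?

518

Rank every tier by rate: Phys/tier1 26 > Hist/tier1 23 > Lit/tier1 20 > Hist/tier2 18 > Phys/tier2 16 > Calc/tier1 14 > Calc/tier2 13 > Lit/tier2 4.
Phys/tier1 (26): +8 — 14 left.
Fill Hist tier1 block (10 at 23) — 4 left.
Lit/tier1: +4 of 5 at 20; pool empty.
Total = 26×8 + 23×10 + 20×4 = 518.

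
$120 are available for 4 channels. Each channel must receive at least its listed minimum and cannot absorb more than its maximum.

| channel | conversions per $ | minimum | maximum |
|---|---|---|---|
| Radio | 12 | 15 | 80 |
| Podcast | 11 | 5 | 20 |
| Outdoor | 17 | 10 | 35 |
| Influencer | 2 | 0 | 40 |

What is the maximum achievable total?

Meeting every minimum uses 15+5+10+0 = 30 $, leaving 90.
Order the channels by conversions per $: Outdoor 17 > Radio 12 > Podcast 11 > Influencer 2.
Outdoor: +25 to 35 (cap) → 65 left.
Radio: +65 to 80 (cap) → 0 left.
Total = 12×80 + 11×5 + 17×35 = 1610.

1610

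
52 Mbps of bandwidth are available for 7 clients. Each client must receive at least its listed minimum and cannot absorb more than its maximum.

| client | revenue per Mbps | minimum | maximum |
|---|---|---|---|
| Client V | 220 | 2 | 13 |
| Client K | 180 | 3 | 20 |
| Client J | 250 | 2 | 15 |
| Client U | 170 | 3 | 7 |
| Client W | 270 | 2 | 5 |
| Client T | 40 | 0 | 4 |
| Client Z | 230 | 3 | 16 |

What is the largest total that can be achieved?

12030

Meeting every minimum uses 2+3+2+3+2+0+3 = 15 Mbps, leaving 37.
Rank by revenue per Mbps: Client W 270 > Client J 250 > Client Z 230 > Client V 220 > Client K 180 > Client U 170 > Client T 40.
Client W: +3 to 5 (cap) → 34 left.
Client J takes 13 more to reach its cap of 15 → 21 left.
Client Z takes 13 more to reach its cap of 16 → 8 left.
Only 8 left; Client V takes them to reach 10.
Total = 220×10 + 180×3 + 250×15 + 170×3 + 270×5 + 230×16 = 12030.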